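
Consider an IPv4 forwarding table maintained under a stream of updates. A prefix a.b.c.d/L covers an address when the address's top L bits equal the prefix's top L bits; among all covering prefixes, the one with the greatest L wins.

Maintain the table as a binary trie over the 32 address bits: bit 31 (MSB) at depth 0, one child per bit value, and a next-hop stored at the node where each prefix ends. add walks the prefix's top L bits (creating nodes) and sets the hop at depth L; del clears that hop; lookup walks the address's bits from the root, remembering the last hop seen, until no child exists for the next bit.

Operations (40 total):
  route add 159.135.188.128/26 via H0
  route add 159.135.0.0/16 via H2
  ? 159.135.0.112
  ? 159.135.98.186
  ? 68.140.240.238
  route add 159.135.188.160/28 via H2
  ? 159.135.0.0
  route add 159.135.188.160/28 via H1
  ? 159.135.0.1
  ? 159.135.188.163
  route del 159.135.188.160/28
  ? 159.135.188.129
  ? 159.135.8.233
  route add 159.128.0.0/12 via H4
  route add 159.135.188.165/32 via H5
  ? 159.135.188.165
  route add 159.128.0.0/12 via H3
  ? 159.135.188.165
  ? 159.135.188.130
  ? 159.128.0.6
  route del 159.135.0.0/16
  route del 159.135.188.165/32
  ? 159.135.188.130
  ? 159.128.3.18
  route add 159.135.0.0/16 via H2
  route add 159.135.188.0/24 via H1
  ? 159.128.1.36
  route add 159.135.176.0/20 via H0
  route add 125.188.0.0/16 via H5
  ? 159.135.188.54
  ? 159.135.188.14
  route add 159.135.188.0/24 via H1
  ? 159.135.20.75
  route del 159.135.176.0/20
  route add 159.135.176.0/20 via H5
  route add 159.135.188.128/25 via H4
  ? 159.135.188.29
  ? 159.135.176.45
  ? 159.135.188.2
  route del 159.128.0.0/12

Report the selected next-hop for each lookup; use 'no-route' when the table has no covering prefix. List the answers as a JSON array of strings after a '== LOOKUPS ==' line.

Trace:
  add 159.135.188.128/26 -> H0 at depth 26
  add 159.135.0.0/16 -> H2 at depth 16
  ? 159.135.0.112  path d0:-→d1:-→d2:-→d3:-→d4:-→d5:-→d6:-→d7:-→d8:-→d9:-→d10:-→d11:-→d12:-→d13:-→d14:-→d15:-→d16:H2  best=H2
  ? 159.135.98.186  path d0:-→d1:-→d2:-→d3:-→d4:-→d5:-→d6:-→d7:-→d8:-→d9:-→d10:-→d11:-→d12:-→d13:-→d14:-→d15:-→d16:H2  best=H2
  ? 68.140.240.238  path d0:-  best=no-route
  add 159.135.188.160/28 -> H2 at depth 28
  ? 159.135.0.0  path d0:-→d1:-→d2:-→d3:-→d4:-→d5:-→d6:-→d7:-→d8:-→d9:-→d10:-→d11:-→d12:-→d13:-→d14:-→d15:-→d16:H2  best=H2
  add 159.135.188.160/28 -> H1 at depth 28
  ? 159.135.0.1  path d0:-→d1:-→d2:-→d3:-→d4:-→d5:-→d6:-→d7:-→d8:-→d9:-→d10:-→d11:-→d12:-→d13:-→d14:-→d15:-→d16:H2  best=H2
  ? 159.135.188.163  path d0:-→d1:-→d2:-→d3:-→d4:-→d5:-→d6:-→d7:-→d8:-→d9:-→d10:-→d11:-→d12:-→d13:-→d14:-→d15:-→d16:H2→d17:-→d18:-→d19:-→d20:-→d21:-→d22:-→d23:-→d24:-→d25:-→d26:H0→d27:-→d28:H1  best=H1
  del 159.135.188.160/28 (clear depth 28)
  ? 159.135.188.129  path d0:-→d1:-→d2:-→d3:-→d4:-→d5:-→d6:-→d7:-→d8:-→d9:-→d10:-→d11:-→d12:-→d13:-→d14:-→d15:-→d16:H2→d17:-→d18:-→d19:-→d20:-→d21:-→d22:-→d23:-→d24:-→d25:-→d26:H0  best=H0
  ? 159.135.8.233  path d0:-→d1:-→d2:-→d3:-→d4:-→d5:-→d6:-→d7:-→d8:-→d9:-→d10:-→d11:-→d12:-→d13:-→d14:-→d15:-→d16:H2  best=H2
  add 159.128.0.0/12 -> H4 at depth 12
  add 159.135.188.165/32 -> H5 at depth 32
  ? 159.135.188.165  path d0:-→d1:-→d2:-→d3:-→d4:-→d5:-→d6:-→d7:-→d8:-→d9:-→d10:-→d11:-→d12:H4→d13:-→d14:-→d15:-→d16:H2→d17:-→d18:-→d19:-→d20:-→d21:-→d22:-→d23:-→d24:-→d25:-→d26:H0→d27:-→d28:-→d29:-→d30:-→d31:-→d32:H5  best=H5
  add 159.128.0.0/12 -> H3 at depth 12
  ? 159.135.188.165  path d0:-→d1:-→d2:-→d3:-→d4:-→d5:-→d6:-→d7:-→d8:-→d9:-→d10:-→d11:-→d12:H3→d13:-→d14:-→d15:-→d16:H2→d17:-→d18:-→d19:-→d20:-→d21:-→d22:-→d23:-→d24:-→d25:-→d26:H0→d27:-→d28:-→d29:-→d30:-→d31:-→d32:H5  best=H5
  ? 159.135.188.130  path d0:-→d1:-→d2:-→d3:-→d4:-→d5:-→d6:-→d7:-→d8:-→d9:-→d10:-→d11:-→d12:H3→d13:-→d14:-→d15:-→d16:H2→d17:-→d18:-→d19:-→d20:-→d21:-→d22:-→d23:-→d24:-→d25:-→d26:H0  best=H0
  ? 159.128.0.6  path d0:-→d1:-→d2:-→d3:-→d4:-→d5:-→d6:-→d7:-→d8:-→d9:-→d10:-→d11:-→d12:H3→d13:-  best=H3
  del 159.135.0.0/16 (clear depth 16)
  del 159.135.188.165/32 (clear depth 32)
  ? 159.135.188.130  path d0:-→d1:-→d2:-→d3:-→d4:-→d5:-→d6:-→d7:-→d8:-→d9:-→d10:-→d11:-→d12:H3→d13:-→d14:-→d15:-→d16:-→d17:-→d18:-→d19:-→d20:-→d21:-→d22:-→d23:-→d24:-→d25:-→d26:H0  best=H0
  ? 159.128.3.18  path d0:-→d1:-→d2:-→d3:-→d4:-→d5:-→d6:-→d7:-→d8:-→d9:-→d10:-→d11:-→d12:H3→d13:-  best=H3
  add 159.135.0.0/16 -> H2 at depth 16
  add 159.135.188.0/24 -> H1 at depth 24
  ? 159.128.1.36  path d0:-→d1:-→d2:-→d3:-→d4:-→d5:-→d6:-→d7:-→d8:-→d9:-→d10:-→d11:-→d12:H3→d13:-  best=H3
  add 159.135.176.0/20 -> H0 at depth 20
  add 125.188.0.0/16 -> H5 at depth 16
  ? 159.135.188.54  path d0:-→d1:-→d2:-→d3:-→d4:-→d5:-→d6:-→d7:-→d8:-→d9:-→d10:-→d11:-→d12:H3→d13:-→d14:-→d15:-→d16:H2→d17:-→d18:-→d19:-→d20:H0→d21:-→d22:-→d23:-→d24:H1  best=H1
  ? 159.135.188.14  path d0:-→d1:-→d2:-→d3:-→d4:-→d5:-→d6:-→d7:-→d8:-→d9:-→d10:-→d11:-→d12:H3→d13:-→d14:-→d15:-→d16:H2→d17:-→d18:-→d19:-→d20:H0→d21:-→d22:-→d23:-→d24:H1  best=H1
  add 159.135.188.0/24 -> H1 at depth 24
  ? 159.135.20.75  path d0:-→d1:-→d2:-→d3:-→d4:-→d5:-→d6:-→d7:-→d8:-→d9:-→d10:-→d11:-→d12:H3→d13:-→d14:-→d15:-→d16:H2  best=H2
  del 159.135.176.0/20 (clear depth 20)
  add 159.135.176.0/20 -> H5 at depth 20
  add 159.135.188.128/25 -> H4 at depth 25
  ? 159.135.188.29  path d0:-→d1:-→d2:-→d3:-→d4:-→d5:-→d6:-→d7:-→d8:-→d9:-→d10:-→d11:-→d12:H3→d13:-→d14:-→d15:-→d16:H2→d17:-→d18:-→d19:-→d20:H5→d21:-→d22:-→d23:-→d24:H1  best=H1
  ? 159.135.176.45  path d0:-→d1:-→d2:-→d3:-→d4:-→d5:-→d6:-→d7:-→d8:-→d9:-→d10:-→d11:-→d12:H3→d13:-→d14:-→d15:-→d16:H2→d17:-→d18:-→d19:-→d20:H5  best=H5
  ? 159.135.188.2  path d0:-→d1:-→d2:-→d3:-→d4:-→d5:-→d6:-→d7:-→d8:-→d9:-→d10:-→d11:-→d12:H3→d13:-→d14:-→d15:-→d16:H2→d17:-→d18:-→d19:-→d20:H5→d21:-→d22:-→d23:-→d24:H1  best=H1
  del 159.128.0.0/12 (clear depth 12)

== LOOKUPS ==
["H2","H2","no-route","H2","H2","H1","H0","H2","H5","H5","H0","H3","H0","H3","H3","H1","H1","H2","H1","H5","H1"]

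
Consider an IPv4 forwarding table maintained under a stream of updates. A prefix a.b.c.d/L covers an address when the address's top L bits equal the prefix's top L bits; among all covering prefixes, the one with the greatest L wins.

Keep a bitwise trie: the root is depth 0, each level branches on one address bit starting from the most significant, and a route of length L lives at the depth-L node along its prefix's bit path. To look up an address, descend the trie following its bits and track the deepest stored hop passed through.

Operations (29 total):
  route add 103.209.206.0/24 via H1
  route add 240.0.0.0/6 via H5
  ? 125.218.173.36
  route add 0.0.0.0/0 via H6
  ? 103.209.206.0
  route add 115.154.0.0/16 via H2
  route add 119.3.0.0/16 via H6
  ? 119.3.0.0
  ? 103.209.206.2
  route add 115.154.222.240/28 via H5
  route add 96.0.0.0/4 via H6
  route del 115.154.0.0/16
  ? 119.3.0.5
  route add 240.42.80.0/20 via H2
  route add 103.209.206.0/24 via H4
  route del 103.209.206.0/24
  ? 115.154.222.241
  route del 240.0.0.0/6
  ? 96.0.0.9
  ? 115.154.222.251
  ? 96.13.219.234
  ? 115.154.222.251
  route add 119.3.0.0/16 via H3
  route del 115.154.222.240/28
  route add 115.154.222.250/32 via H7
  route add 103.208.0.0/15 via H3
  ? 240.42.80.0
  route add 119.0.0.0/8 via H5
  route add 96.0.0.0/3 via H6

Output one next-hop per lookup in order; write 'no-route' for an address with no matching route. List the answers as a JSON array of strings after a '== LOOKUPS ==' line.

Trace:
  add 103.209.206.0/24 -> H1 at depth 24
  add 240.0.0.0/6 -> H5 at depth 6
  Q 125.218.173.36: descend 011 ; hops seen [∅] ; pick no-route
  add 0.0.0.0/0 -> H6 at depth 0
  Q 103.209.206.0: descend 011001111101000111001110 ; hops seen [H6,H1] ; pick H1
  add 115.154.0.0/16 -> H2 at depth 16
  add 119.3.0.0/16 -> H6 at depth 16
  Q 119.3.0.0: descend 0111011100000011 ; hops seen [H6,H6] ; pick H6
  Q 103.209.206.2: descend 011001111101000111001110 ; hops seen [H6,H1] ; pick H1
  add 115.154.222.240/28 -> H5 at depth 28
  add 96.0.0.0/4 -> H6 at depth 4
  del 115.154.0.0/16 (clear depth 16)
  Q 119.3.0.5: descend 0111011100000011 ; hops seen [H6,H6] ; pick H6
  add 240.42.80.0/20 -> H2 at depth 20
  add 103.209.206.0/24 -> H4 at depth 24
  del 103.209.206.0/24 (clear depth 24)
  Q 115.154.222.241: descend 0111001110011010110111101111 ; hops seen [H6,H5] ; pick H5
  del 240.0.0.0/6 (clear depth 6)
  Q 96.0.0.9: descend 01100 ; hops seen [H6,H6] ; pick H6
  Q 115.154.222.251: descend 0111001110011010110111101111 ; hops seen [H6,H5] ; pick H5
  Q 96.13.219.234: descend 01100 ; hops seen [H6,H6] ; pick H6
  Q 115.154.222.251: descend 0111001110011010110111101111 ; hops seen [H6,H5] ; pick H5
  add 119.3.0.0/16 -> H3 at depth 16
  del 115.154.222.240/28 (clear depth 28)
  add 115.154.222.250/32 -> H7 at depth 32
  add 103.208.0.0/15 -> H3 at depth 15
  Q 240.42.80.0: descend 11110000001010100101 ; hops seen [H6,H2] ; pick H2
  add 119.0.0.0/8 -> H5 at depth 8
  add 96.0.0.0/3 -> H6 at depth 3

== LOOKUPS ==
["no-route","H1","H6","H1","H6","H5","H6","H5","H6","H5","H2"]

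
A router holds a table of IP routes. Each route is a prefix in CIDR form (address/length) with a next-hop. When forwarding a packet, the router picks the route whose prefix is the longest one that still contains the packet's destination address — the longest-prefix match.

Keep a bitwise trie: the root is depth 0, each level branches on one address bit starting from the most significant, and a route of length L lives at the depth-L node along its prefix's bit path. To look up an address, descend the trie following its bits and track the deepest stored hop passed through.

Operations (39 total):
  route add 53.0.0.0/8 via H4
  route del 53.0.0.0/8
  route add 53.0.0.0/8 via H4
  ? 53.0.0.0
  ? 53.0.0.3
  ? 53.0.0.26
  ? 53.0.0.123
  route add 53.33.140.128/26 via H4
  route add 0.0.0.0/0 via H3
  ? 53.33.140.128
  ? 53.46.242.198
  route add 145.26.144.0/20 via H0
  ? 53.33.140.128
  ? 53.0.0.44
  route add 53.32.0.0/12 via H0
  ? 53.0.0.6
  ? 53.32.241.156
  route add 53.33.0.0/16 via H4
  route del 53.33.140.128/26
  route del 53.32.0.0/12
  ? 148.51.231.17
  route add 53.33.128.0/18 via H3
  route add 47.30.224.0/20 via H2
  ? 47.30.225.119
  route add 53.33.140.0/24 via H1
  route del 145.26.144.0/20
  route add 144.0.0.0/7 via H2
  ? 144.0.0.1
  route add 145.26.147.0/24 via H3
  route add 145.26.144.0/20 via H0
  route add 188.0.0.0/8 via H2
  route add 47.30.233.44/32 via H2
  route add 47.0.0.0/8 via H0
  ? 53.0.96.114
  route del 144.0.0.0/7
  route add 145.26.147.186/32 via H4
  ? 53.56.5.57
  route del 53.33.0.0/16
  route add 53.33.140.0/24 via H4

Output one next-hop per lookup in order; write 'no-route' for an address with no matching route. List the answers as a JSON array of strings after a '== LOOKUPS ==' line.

Apply in order:
  + 53.0.0.0/8 (H4) depth=8
  - 53.0.0.0/8 clear@8
  + 53.0.0.0/8 (H4) depth=8
  Q 53.0.0.0: descend 00110101 ; hops seen [H4] ; pick H4
  Q 53.0.0.3: descend 00110101 ; hops seen [H4] ; pick H4
  Q 53.0.0.26: descend 00110101 ; hops seen [H4] ; pick H4
  Q 53.0.0.123: descend 00110101 ; hops seen [H4] ; pick H4
  + 53.33.140.128/26 (H4) depth=26
  + 0.0.0.0/0 (H3) depth=0
  Q 53.33.140.128: descend 00110101001000011000110010 ; hops seen [H3,H4,H4] ; pick H4
  Q 53.46.242.198: descend 001101010010 ; hops seen [H3,H4] ; pick H4
  + 145.26.144.0/20 (H0) depth=20
  Q 53.33.140.128: descend 00110101001000011000110010 ; hops seen [H3,H4,H4] ; pick H4
  Q 53.0.0.44: descend 0011010100 ; hops seen [H3,H4] ; pick H4
  + 53.32.0.0/12 (H0) depth=12
  Q 53.0.0.6: descend 0011010100 ; hops seen [H3,H4] ; pick H4
  Q 53.32.241.156: descend 001101010010000 ; hops seen [H3,H4,H0] ; pick H0
  + 53.33.0.0/16 (H4) depth=16
  - 53.33.140.128/26 clear@26
  - 53.32.0.0/12 clear@12
  Q 148.51.231.17: descend 10010 ; hops seen [H3] ; pick H3
  + 53.33.128.0/18 (H3) depth=18
  + 47.30.224.0/20 (H2) depth=20
  Q 47.30.225.119: descend 00101111000111101110 ; hops seen [H3,H2] ; pick H2
  + 53.33.140.0/24 (H1) depth=24
  - 145.26.144.0/20 clear@20
  + 144.0.0.0/7 (H2) depth=7
  Q 144.0.0.1: descend 1001000 ; hops seen [H3,H2] ; pick H2
  + 145.26.147.0/24 (H3) depth=24
  + 145.26.144.0/20 (H0) depth=20
  + 188.0.0.0/8 (H2) depth=8
  + 47.30.233.44/32 (H2) depth=32
  + 47.0.0.0/8 (H0) depth=8
  Q 53.0.96.114: descend 0011010100 ; hops seen [H3,H4] ; pick H4
  - 144.0.0.0/7 clear@7
  + 145.26.147.186/32 (H4) depth=32
  Q 53.56.5.57: descend 00110101001 ; hops seen [H3,H4] ; pick H4
  - 53.33.0.0/16 clear@16
  + 53.33.140.0/24 (H4) depth=24

== LOOKUPS ==
["H4","H4","H4","H4","H4","H4","H4","H4","H4","H0","H3","H2","H2","H4","H4"]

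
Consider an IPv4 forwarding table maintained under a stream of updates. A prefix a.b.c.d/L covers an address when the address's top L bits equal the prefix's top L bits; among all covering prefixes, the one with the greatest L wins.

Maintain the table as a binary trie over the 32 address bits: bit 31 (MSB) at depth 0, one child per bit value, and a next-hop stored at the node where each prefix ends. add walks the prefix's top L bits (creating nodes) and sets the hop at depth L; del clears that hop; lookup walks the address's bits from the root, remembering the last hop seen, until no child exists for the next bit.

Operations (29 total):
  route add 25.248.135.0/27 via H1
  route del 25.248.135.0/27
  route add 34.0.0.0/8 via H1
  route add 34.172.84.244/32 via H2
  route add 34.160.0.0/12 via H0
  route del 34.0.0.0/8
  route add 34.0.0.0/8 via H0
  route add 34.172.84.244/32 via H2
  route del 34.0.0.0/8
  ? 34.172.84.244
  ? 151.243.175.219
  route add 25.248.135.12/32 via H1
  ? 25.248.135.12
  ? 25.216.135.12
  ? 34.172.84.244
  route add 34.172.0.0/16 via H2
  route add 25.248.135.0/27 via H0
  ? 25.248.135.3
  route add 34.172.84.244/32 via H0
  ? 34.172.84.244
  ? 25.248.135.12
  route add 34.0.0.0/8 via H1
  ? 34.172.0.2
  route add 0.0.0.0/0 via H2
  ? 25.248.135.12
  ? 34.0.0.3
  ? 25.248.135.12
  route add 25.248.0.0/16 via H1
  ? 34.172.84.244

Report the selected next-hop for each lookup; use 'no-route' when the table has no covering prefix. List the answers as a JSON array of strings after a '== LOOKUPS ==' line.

Process each operation:
  + 25.248.135.0/27 (H1) depth=27
  - 25.248.135.0/27 clear@27
  + 34.0.0.0/8 (H1) depth=8
  + 34.172.84.244/32 (H2) depth=32
  + 34.160.0.0/12 (H0) depth=12
  - 34.0.0.0/8 clear@8
  + 34.0.0.0/8 (H0) depth=8
  + 34.172.84.244/32 (H2) depth=32
  - 34.0.0.0/8 clear@8
  lookup 34.172.84.244: bits 00100010101011000101010011110100 walk d0:-→d1:-→d2:-→d3:-→d4:-→d5:-→d6:-→d7:-→d8:-→d9:-→d10:-→d11:-→d12:H0→d13:-→d14:-→d15:-→d16:-→d17:-→d18:-→d19:-→d20:-→d21:-→d22:-→d23:-→d24:-→d25:-→d26:-→d27:-→d28:-→d29:-→d30:-→d31:-→d32:H2 -> H2
  lookup 151.243.175.219: bits ε walk d0:- -> no-route
  + 25.248.135.12/32 (H1) depth=32
  lookup 25.248.135.12: bits 00011001111110001000011100001100 walk d0:-→d1:-→d2:-→d3:-→d4:-→d5:-→d6:-→d7:-→d8:-→d9:-→d10:-→d11:-→d12:-→d13:-→d14:-→d15:-→d16:-→d17:-→d18:-→d19:-→d20:-→d21:-→d22:-→d23:-→d24:-→d25:-→d26:-→d27:-→d28:-→d29:-→d30:-→d31:-→d32:H1 -> H1
  lookup 25.216.135.12: bits 0001100111 walk d0:-→d1:-→d2:-→d3:-→d4:-→d5:-→d6:-→d7:-→d8:-→d9:-→d10:- -> no-route
  lookup 34.172.84.244: bits 00100010101011000101010011110100 walk d0:-→d1:-→d2:-→d3:-→d4:-→d5:-→d6:-→d7:-→d8:-→d9:-→d10:-→d11:-→d12:H0→d13:-→d14:-→d15:-→d16:-→d17:-→d18:-→d19:-→d20:-→d21:-→d22:-→d23:-→d24:-→d25:-→d26:-→d27:-→d28:-→d29:-→d30:-→d31:-→d32:H2 -> H2
  + 34.172.0.0/16 (H2) depth=16
  + 25.248.135.0/27 (H0) depth=27
  lookup 25.248.135.3: bits 0001100111111000100001110000 walk d0:-→d1:-→d2:-→d3:-→d4:-→d5:-→d6:-→d7:-→d8:-→d9:-→d10:-→d11:-→d12:-→d13:-→d14:-→d15:-→d16:-→d17:-→d18:-→d19:-→d20:-→d21:-→d22:-→d23:-→d24:-→d25:-→d26:-→d27:H0→d28:- -> H0
  + 34.172.84.244/32 (H0) depth=32
  lookup 34.172.84.244: bits 00100010101011000101010011110100 walk d0:-→d1:-→d2:-→d3:-→d4:-→d5:-→d6:-→d7:-→d8:-→d9:-→d10:-→d11:-→d12:H0→d13:-→d14:-→d15:-→d16:H2→d17:-→d18:-→d19:-→d20:-→d21:-→d22:-→d23:-→d24:-→d25:-→d26:-→d27:-→d28:-→d29:-→d30:-→d31:-→d32:H0 -> H0
  lookup 25.248.135.12: bits 00011001111110001000011100001100 walk d0:-→d1:-→d2:-→d3:-→d4:-→d5:-→d6:-→d7:-→d8:-→d9:-→d10:-→d11:-→d12:-→d13:-→d14:-→d15:-→d16:-→d17:-→d18:-→d19:-→d20:-→d21:-→d22:-→d23:-→d24:-→d25:-→d26:-→d27:H0→d28:-→d29:-→d30:-→d31:-→d32:H1 -> H1
  + 34.0.0.0/8 (H1) depth=8
  lookup 34.172.0.2: bits 00100010101011000 walk d0:-→d1:-→d2:-→d3:-→d4:-→d5:-→d6:-→d7:-→d8:H1→d9:-→d10:-→d11:-→d12:H0→d13:-→d14:-→d15:-→d16:H2→d17:- -> H2
  + 0.0.0.0/0 (H2) depth=0
  lookup 25.248.135.12: bits 00011001111110001000011100001100 walk d0:H2→d1:-→d2:-→d3:-→d4:-→d5:-→d6:-→d7:-→d8:-→d9:-→d10:-→d11:-→d12:-→d13:-→d14:-→d15:-→d16:-→d17:-→d18:-→d19:-→d20:-→d21:-→d22:-→d23:-→d24:-→d25:-→d26:-→d27:H0→d28:-→d29:-→d30:-→d31:-→d32:H1 -> H1
  lookup 34.0.0.3: bits 00100010 walk d0:H2→d1:-→d2:-→d3:-→d4:-→d5:-→d6:-→d7:-→d8:H1 -> H1
  lookup 25.248.135.12: bits 00011001111110001000011100001100 walk d0:H2→d1:-→d2:-→d3:-→d4:-→d5:-→d6:-→d7:-→d8:-→d9:-→d10:-→d11:-→d12:-→d13:-→d14:-→d15:-→d16:-→d17:-→d18:-→d19:-→d20:-→d21:-→d22:-→d23:-→d24:-→d25:-→d26:-→d27:H0→d28:-→d29:-→d30:-→d31:-→d32:H1 -> H1
  + 25.248.0.0/16 (H1) depth=16
  lookup 34.172.84.244: bits 00100010101011000101010011110100 walk d0:H2→d1:-→d2:-→d3:-→d4:-→d5:-→d6:-→d7:-→d8:H1→d9:-→d10:-→d11:-→d12:H0→d13:-→d14:-→d15:-→d16:H2→d17:-→d18:-→d19:-→d20:-→d21:-→d22:-→d23:-→d24:-→d25:-→d26:-→d27:-→d28:-→d29:-→d30:-→d31:-→d32:H0 -> H0

== LOOKUPS ==
["H2","no-route","H1","no-route","H2","H0","H0","H1","H2","H1","H1","H1","H0"]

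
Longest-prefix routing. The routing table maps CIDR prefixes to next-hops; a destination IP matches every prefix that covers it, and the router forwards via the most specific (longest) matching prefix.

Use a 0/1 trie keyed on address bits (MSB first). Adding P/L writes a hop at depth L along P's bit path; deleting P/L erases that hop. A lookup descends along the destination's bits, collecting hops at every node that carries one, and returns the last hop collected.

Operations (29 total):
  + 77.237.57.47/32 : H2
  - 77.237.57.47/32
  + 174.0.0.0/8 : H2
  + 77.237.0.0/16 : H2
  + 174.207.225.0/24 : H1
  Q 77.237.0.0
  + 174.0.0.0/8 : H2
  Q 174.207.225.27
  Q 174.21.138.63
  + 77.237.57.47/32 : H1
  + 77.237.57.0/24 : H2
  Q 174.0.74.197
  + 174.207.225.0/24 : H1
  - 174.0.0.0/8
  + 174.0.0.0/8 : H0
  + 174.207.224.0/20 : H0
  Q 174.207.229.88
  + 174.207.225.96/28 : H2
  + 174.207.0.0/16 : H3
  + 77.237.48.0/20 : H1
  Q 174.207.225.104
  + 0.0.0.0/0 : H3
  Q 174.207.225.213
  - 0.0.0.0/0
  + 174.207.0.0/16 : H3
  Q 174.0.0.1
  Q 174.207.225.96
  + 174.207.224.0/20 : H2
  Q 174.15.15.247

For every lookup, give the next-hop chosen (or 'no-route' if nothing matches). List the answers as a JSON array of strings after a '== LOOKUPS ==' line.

Trace:
  + 77.237.57.47/32 (H2) depth=32
  del 77.237.57.47/32 (clear depth 32)
  + 174.0.0.0/8 (H2) depth=8
  + 77.237.0.0/16 (H2) depth=16
  + 174.207.225.0/24 (H1) depth=24
  ? 77.237.0.0  path d0:-→d1:-→d2:-→d3:-→d4:-→d5:-→d6:-→d7:-→d8:-→d9:-→d10:-→d11:-→d12:-→d13:-→d14:-→d15:-→d16:H2→d17:-→d18:-  best=H2
  + 174.0.0.0/8 (H2) depth=8
  ? 174.207.225.27  path d0:-→d1:-→d2:-→d3:-→d4:-→d5:-→d6:-→d7:-→d8:H2→d9:-→d10:-→d11:-→d12:-→d13:-→d14:-→d15:-→d16:-→d17:-→d18:-→d19:-→d20:-→d21:-→d22:-→d23:-→d24:H1  best=H1
  ? 174.21.138.63  path d0:-→d1:-→d2:-→d3:-→d4:-→d5:-→d6:-→d7:-→d8:H2  best=H2
  + 77.237.57.47/32 (H1) depth=32
  + 77.237.57.0/24 (H2) depth=24
  ? 174.0.74.197  path d0:-→d1:-→d2:-→d3:-→d4:-→d5:-→d6:-→d7:-→d8:H2  best=H2
  + 174.207.225.0/24 (H1) depth=24
  del 174.0.0.0/8 (clear depth 8)
  + 174.0.0.0/8 (H0) depth=8
  + 174.207.224.0/20 (H0) depth=20
  ? 174.207.229.88  path d0:-→d1:-→d2:-→d3:-→d4:-→d5:-→d6:-→d7:-→d8:H0→d9:-→d10:-→d11:-→d12:-→d13:-→d14:-→d15:-→d16:-→d17:-→d18:-→d19:-→d20:H0→d21:-  best=H0
  + 174.207.225.96/28 (H2) depth=28
  + 174.207.0.0/16 (H3) depth=16
  + 77.237.48.0/20 (H1) depth=20
  ? 174.207.225.104  path d0:-→d1:-→d2:-→d3:-→d4:-→d5:-→d6:-→d7:-→d8:H0→d9:-→d10:-→d11:-→d12:-→d13:-→d14:-→d15:-→d16:H3→d17:-→d18:-→d19:-→d20:H0→d21:-→d22:-→d23:-→d24:H1→d25:-→d26:-→d27:-→d28:H2  best=H2
  + 0.0.0.0/0 (H3) depth=0
  ? 174.207.225.213  path d0:H3→d1:-→d2:-→d3:-→d4:-→d5:-→d6:-→d7:-→d8:H0→d9:-→d10:-→d11:-→d12:-→d13:-→d14:-→d15:-→d16:H3→d17:-→d18:-→d19:-→d20:H0→d21:-→d22:-→d23:-→d24:H1  best=H1
  del 0.0.0.0/0 (clear depth 0)
  + 174.207.0.0/16 (H3) depth=16
  ? 174.0.0.1  path d0:-→d1:-→d2:-→d3:-→d4:-→d5:-→d6:-→d7:-→d8:H0  best=H0
  ? 174.207.225.96  path d0:-→d1:-→d2:-→d3:-→d4:-→d5:-→d6:-→d7:-→d8:H0→d9:-→d10:-→d11:-→d12:-→d13:-→d14:-→d15:-→d16:H3→d17:-→d18:-→d19:-→d20:H0→d21:-→d22:-→d23:-→d24:H1→d25:-→d26:-→d27:-→d28:H2  best=H2
  + 174.207.224.0/20 (H2) depth=20
  ? 174.15.15.247  path d0:-→d1:-→d2:-→d3:-→d4:-→d5:-→d6:-→d7:-→d8:H0  best=H0

== LOOKUPS ==
["H2","H1","H2","H2","H0","H2","H1","H0","H2","H0"]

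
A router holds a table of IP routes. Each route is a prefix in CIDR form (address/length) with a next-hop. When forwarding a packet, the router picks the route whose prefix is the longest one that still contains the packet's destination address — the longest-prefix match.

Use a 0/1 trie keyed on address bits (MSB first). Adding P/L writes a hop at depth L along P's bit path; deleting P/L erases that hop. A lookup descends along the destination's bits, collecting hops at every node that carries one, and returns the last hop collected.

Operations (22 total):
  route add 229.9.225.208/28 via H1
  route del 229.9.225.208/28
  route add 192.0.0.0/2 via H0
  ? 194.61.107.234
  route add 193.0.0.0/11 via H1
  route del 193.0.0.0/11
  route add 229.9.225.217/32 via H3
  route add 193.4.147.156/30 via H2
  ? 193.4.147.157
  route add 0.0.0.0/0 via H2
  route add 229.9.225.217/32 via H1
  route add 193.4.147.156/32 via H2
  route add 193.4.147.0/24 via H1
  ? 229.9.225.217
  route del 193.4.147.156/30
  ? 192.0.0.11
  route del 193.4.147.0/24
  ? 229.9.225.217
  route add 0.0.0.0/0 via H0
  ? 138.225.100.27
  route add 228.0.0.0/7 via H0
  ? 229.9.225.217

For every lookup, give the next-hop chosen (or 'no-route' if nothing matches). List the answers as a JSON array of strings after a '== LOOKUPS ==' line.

Trace:
  add 229.9.225.208/28 -> H1 at depth 28
  del 229.9.225.208/28 (clear depth 28)
  add 192.0.0.0/2 -> H0 at depth 2
  lookup 194.61.107.234: bits 11 walk d0:-→d1:-→d2:H0 -> H0
  add 193.0.0.0/11 -> H1 at depth 11
  del 193.0.0.0/11 (clear depth 11)
  add 229.9.225.217/32 -> H3 at depth 32
  add 193.4.147.156/30 -> H2 at depth 30
  lookup 193.4.147.157: bits 110000010000010010010011100111 walk d0:-→d1:-→d2:H0→d3:-→d4:-→d5:-→d6:-→d7:-→d8:-→d9:-→d10:-→d11:-→d12:-→d13:-→d14:-→d15:-→d16:-→d17:-→d18:-→d19:-→d20:-→d21:-→d22:-→d23:-→d24:-→d25:-→d26:-→d27:-→d28:-→d29:-→d30:H2 -> H2
  add 0.0.0.0/0 -> H2 at depth 0
  add 229.9.225.217/32 -> H1 at depth 32
  add 193.4.147.156/32 -> H2 at depth 32
  add 193.4.147.0/24 -> H1 at depth 24
  lookup 229.9.225.217: bits 11100101000010011110000111011001 walk d0:H2→d1:-→d2:H0→d3:-→d4:-→d5:-→d6:-→d7:-→d8:-→d9:-→d10:-→d11:-→d12:-→d13:-→d14:-→d15:-→d16:-→d17:-→d18:-→d19:-→d20:-→d21:-→d22:-→d23:-→d24:-→d25:-→d26:-→d27:-→d28:-→d29:-→d30:-→d31:-→d32:H1 -> H1
  del 193.4.147.156/30 (clear depth 30)
  lookup 192.0.0.11: bits 1100000 walk d0:H2→d1:-→d2:H0→d3:-→d4:-→d5:-→d6:-→d7:- -> H0
  del 193.4.147.0/24 (clear depth 24)
  lookup 229.9.225.217: bits 11100101000010011110000111011001 walk d0:H2→d1:-→d2:H0→d3:-→d4:-→d5:-→d6:-→d7:-→d8:-→d9:-→d10:-→d11:-→d12:-→d13:-→d14:-→d15:-→d16:-→d17:-→d18:-→d19:-→d20:-→d21:-→d22:-→d23:-→d24:-→d25:-→d26:-→d27:-→d28:-→d29:-→d30:-→d31:-→d32:H1 -> H1
  add 0.0.0.0/0 -> H0 at depth 0
  lookup 138.225.100.27: bits 1 walk d0:H0→d1:- -> H0
  add 228.0.0.0/7 -> H0 at depth 7
  lookup 229.9.225.217: bits 11100101000010011110000111011001 walk d0:H0→d1:-→d2:H0→d3:-→d4:-→d5:-→d6:-→d7:H0→d8:-→d9:-→d10:-→d11:-→d12:-→d13:-→d14:-→d15:-→d16:-→d17:-→d18:-→d19:-→d20:-→d21:-→d22:-→d23:-→d24:-→d25:-→d26:-→d27:-→d28:-→d29:-→d30:-→d31:-→d32:H1 -> H1

== LOOKUPS ==
["H0","H2","H1","H0","H1","H0","H1"]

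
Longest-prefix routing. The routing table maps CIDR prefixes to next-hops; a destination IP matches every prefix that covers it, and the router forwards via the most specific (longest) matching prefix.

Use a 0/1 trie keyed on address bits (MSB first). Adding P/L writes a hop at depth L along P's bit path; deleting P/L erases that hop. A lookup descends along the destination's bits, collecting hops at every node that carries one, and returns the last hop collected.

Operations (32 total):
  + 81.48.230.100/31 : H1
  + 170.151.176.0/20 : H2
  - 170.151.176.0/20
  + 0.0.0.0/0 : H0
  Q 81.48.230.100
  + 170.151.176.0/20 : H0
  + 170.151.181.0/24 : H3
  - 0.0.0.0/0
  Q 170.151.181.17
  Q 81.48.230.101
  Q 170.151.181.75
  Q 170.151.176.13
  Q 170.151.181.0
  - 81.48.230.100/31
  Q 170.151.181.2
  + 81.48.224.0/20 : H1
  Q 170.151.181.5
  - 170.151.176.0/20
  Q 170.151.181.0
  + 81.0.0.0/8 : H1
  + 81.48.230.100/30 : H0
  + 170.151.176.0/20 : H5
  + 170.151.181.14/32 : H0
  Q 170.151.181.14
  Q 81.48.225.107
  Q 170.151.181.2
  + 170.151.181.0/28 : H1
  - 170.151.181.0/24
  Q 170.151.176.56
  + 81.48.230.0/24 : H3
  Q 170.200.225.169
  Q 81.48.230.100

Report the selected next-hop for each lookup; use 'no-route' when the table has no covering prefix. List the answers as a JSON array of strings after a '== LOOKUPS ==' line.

Process each operation:
  add 81.48.230.100/31 -> H1 at depth 31
  add 170.151.176.0/20 -> H2 at depth 20
  del 170.151.176.0/20 (clear depth 20)
  add 0.0.0.0/0 -> H0 at depth 0
  Q 81.48.230.100: descend 0101000100110000111001100110010 ; hops seen [H0,H1] ; pick H1
  add 170.151.176.0/20 -> H0 at depth 20
  add 170.151.181.0/24 -> H3 at depth 24
  del 0.0.0.0/0 (clear depth 0)
  Q 170.151.181.17: descend 101010101001011110110101 ; hops seen [H0,H3] ; pick H3
  Q 81.48.230.101: descend 0101000100110000111001100110010 ; hops seen [H1] ; pick H1
  Q 170.151.181.75: descend 101010101001011110110101 ; hops seen [H0,H3] ; pick H3
  Q 170.151.176.13: descend 101010101001011110110 ; hops seen [H0] ; pick H0
  Q 170.151.181.0: descend 101010101001011110110101 ; hops seen [H0,H3] ; pick H3
  del 81.48.230.100/31 (clear depth 31)
  Q 170.151.181.2: descend 101010101001011110110101 ; hops seen [H0,H3] ; pick H3
  add 81.48.224.0/20 -> H1 at depth 20
  Q 170.151.181.5: descend 101010101001011110110101 ; hops seen [H0,H3] ; pick H3
  del 170.151.176.0/20 (clear depth 20)
  Q 170.151.181.0: descend 101010101001011110110101 ; hops seen [H3] ; pick H3
  add 81.0.0.0/8 -> H1 at depth 8
  add 81.48.230.100/30 -> H0 at depth 30
  add 170.151.176.0/20 -> H5 at depth 20
  add 170.151.181.14/32 -> H0 at depth 32
  Q 170.151.181.14: descend 10101010100101111011010100001110 ; hops seen [H5,H3,H0] ; pick H0
  Q 81.48.225.107: descend 010100010011000011100 ; hops seen [H1,H1] ; pick H1
  Q 170.151.181.2: descend 1010101010010111101101010000 ; hops seen [H5,H3] ; pick H3
  add 170.151.181.0/28 -> H1 at depth 28
  del 170.151.181.0/24 (clear depth 24)
  Q 170.151.176.56: descend 101010101001011110110 ; hops seen [H5] ; pick H5
  add 81.48.230.0/24 -> H3 at depth 24
  Q 170.200.225.169: descend 101010101 ; hops seen [∅] ; pick no-route
  Q 81.48.230.100: descend 0101000100110000111001100110010 ; hops seen [H1,H1,H3,H0] ; pick H0

== LOOKUPS ==
["H1","H3","H1","H3","H0","H3","H3","H3","H3","H0","H1","H3","H5","no-route","H0"]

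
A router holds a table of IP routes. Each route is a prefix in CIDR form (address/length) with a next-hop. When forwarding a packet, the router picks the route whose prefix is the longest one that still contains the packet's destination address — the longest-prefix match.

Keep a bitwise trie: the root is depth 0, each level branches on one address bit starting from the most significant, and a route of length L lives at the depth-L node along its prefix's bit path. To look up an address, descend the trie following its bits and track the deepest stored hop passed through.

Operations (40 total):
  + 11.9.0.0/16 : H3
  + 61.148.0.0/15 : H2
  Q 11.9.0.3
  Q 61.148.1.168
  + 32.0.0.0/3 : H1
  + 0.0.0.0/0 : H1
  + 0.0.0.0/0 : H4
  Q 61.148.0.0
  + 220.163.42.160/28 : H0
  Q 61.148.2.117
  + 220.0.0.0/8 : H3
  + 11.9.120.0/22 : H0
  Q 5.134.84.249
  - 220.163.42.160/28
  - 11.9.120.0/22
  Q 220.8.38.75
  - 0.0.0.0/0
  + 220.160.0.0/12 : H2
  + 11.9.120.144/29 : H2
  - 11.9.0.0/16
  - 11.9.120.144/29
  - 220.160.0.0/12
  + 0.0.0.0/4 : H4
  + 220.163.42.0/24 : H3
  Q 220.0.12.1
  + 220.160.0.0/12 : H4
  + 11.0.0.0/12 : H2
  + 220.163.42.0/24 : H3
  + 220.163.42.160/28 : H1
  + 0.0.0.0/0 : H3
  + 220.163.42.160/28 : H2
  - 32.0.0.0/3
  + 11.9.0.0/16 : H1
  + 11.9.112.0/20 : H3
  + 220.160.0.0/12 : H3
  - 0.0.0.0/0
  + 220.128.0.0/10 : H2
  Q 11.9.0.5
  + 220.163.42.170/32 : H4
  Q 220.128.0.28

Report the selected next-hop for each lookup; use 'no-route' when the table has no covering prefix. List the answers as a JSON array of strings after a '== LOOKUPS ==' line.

Trace:
  add 11.9.0.0/16 -> H3 at depth 16
  add 61.148.0.0/15 -> H2 at depth 15
  lookup 11.9.0.3: bits 0000101100001001 walk d0:-→d1:-→d2:-→d3:-→d4:-→d5:-→d6:-→d7:-→d8:-→d9:-→d10:-→d11:-→d12:-→d13:-→d14:-→d15:-→d16:H3 -> H3
  lookup 61.148.1.168: bits 001111011001010 walk d0:-→d1:-→d2:-→d3:-→d4:-→d5:-→d6:-→d7:-→d8:-→d9:-→d10:-→d11:-→d12:-→d13:-→d14:-→d15:H2 -> H2
  add 32.0.0.0/3 -> H1 at depth 3
  add 0.0.0.0/0 -> H1 at depth 0
  add 0.0.0.0/0 -> H4 at depth 0
  lookup 61.148.0.0: bits 001111011001010 walk d0:H4→d1:-→d2:-→d3:H1→d4:-→d5:-→d6:-→d7:-→d8:-→d9:-→d10:-→d11:-→d12:-→d13:-→d14:-→d15:H2 -> H2
  add 220.163.42.160/28 -> H0 at depth 28
  lookup 61.148.2.117: bits 001111011001010 walk d0:H4→d1:-→d2:-→d3:H1→d4:-→d5:-→d6:-→d7:-→d8:-→d9:-→d10:-→d11:-→d12:-→d13:-→d14:-→d15:H2 -> H2
  add 220.0.0.0/8 -> H3 at depth 8
  add 11.9.120.0/22 -> H0 at depth 22
  lookup 5.134.84.249: bits 0000 walk d0:H4→d1:-→d2:-→d3:-→d4:- -> H4
  del 220.163.42.160/28 (clear depth 28)
  del 11.9.120.0/22 (clear depth 22)
  lookup 220.8.38.75: bits 11011100 walk d0:H4→d1:-→d2:-→d3:-→d4:-→d5:-→d6:-→d7:-→d8:H3 -> H3
  del 0.0.0.0/0 (clear depth 0)
  add 220.160.0.0/12 -> H2 at depth 12
  add 11.9.120.144/29 -> H2 at depth 29
  del 11.9.0.0/16 (clear depth 16)
  del 11.9.120.144/29 (clear depth 29)
  del 220.160.0.0/12 (clear depth 12)
  add 0.0.0.0/4 -> H4 at depth 4
  add 220.163.42.0/24 -> H3 at depth 24
  lookup 220.0.12.1: bits 11011100 walk d0:-→d1:-→d2:-→d3:-→d4:-→d5:-→d6:-→d7:-→d8:H3 -> H3
  add 220.160.0.0/12 -> H4 at depth 12
  add 11.0.0.0/12 -> H2 at depth 12
  add 220.163.42.0/24 -> H3 at depth 24
  add 220.163.42.160/28 -> H1 at depth 28
  add 0.0.0.0/0 -> H3 at depth 0
  add 220.163.42.160/28 -> H2 at depth 28
  del 32.0.0.0/3 (clear depth 3)
  add 11.9.0.0/16 -> H1 at depth 16
  add 11.9.112.0/20 -> H3 at depth 20
  add 220.160.0.0/12 -> H3 at depth 12
  del 0.0.0.0/0 (clear depth 0)
  add 220.128.0.0/10 -> H2 at depth 10
  lookup 11.9.0.5: bits 00001011000010010 walk d0:-→d1:-→d2:-→d3:-→d4:H4→d5:-→d6:-→d7:-→d8:-→d9:-→d10:-→d11:-→d12:H2→d13:-→d14:-→d15:-→d16:H1→d17:- -> H1
  add 220.163.42.170/32 -> H4 at depth 32
  lookup 220.128.0.28: bits 1101110010 walk d0:-→d1:-→d2:-→d3:-→d4:-→d5:-→d6:-→d7:-→d8:H3→d9:-→d10:H2 -> H2

== LOOKUPS ==
["H3","H2","H2","H2","H4","H3","H3","H1","H2"]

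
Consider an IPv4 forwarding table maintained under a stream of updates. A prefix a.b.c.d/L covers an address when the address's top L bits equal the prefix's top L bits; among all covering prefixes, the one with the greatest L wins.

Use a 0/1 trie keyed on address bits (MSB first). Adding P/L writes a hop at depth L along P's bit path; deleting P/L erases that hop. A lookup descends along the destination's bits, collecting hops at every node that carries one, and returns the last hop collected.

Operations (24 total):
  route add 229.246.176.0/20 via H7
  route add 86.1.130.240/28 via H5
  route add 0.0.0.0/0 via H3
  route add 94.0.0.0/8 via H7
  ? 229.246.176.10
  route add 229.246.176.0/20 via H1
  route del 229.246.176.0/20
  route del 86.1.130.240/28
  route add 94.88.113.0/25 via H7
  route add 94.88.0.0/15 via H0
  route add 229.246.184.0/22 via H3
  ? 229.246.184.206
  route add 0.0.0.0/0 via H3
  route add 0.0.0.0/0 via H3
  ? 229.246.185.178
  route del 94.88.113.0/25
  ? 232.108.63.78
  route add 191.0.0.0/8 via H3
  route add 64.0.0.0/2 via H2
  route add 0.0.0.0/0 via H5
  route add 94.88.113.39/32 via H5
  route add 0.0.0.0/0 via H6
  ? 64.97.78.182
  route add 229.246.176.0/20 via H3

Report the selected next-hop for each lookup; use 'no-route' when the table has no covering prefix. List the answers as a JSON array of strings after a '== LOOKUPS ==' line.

Process each operation:
  + 229.246.176.0/20 (H7) depth=20
  + 86.1.130.240/28 (H5) depth=28
  + 0.0.0.0/0 (H3) depth=0
  + 94.0.0.0/8 (H7) depth=8
  ? 229.246.176.10  path d0:H3→d1:-→d2:-→d3:-→d4:-→d5:-→d6:-→d7:-→d8:-→d9:-→d10:-→d11:-→d12:-→d13:-→d14:-→d15:-→d16:-→d17:-→d18:-→d19:-→d20:H7  best=H7
  + 229.246.176.0/20 (H1) depth=20
  del 229.246.176.0/20 (clear depth 20)
  del 86.1.130.240/28 (clear depth 28)
  + 94.88.113.0/25 (H7) depth=25
  + 94.88.0.0/15 (H0) depth=15
  + 229.246.184.0/22 (H3) depth=22
  ? 229.246.184.206  path d0:H3→d1:-→d2:-→d3:-→d4:-→d5:-→d6:-→d7:-→d8:-→d9:-→d10:-→d11:-→d12:-→d13:-→d14:-→d15:-→d16:-→d17:-→d18:-→d19:-→d20:-→d21:-→d22:H3  best=H3
  + 0.0.0.0/0 (H3) depth=0
  + 0.0.0.0/0 (H3) depth=0
  ? 229.246.185.178  path d0:H3→d1:-→d2:-→d3:-→d4:-→d5:-→d6:-→d7:-→d8:-→d9:-→d10:-→d11:-→d12:-→d13:-→d14:-→d15:-→d16:-→d17:-→d18:-→d19:-→d20:-→d21:-→d22:H3  best=H3
  del 94.88.113.0/25 (clear depth 25)
  ? 232.108.63.78  path d0:H3→d1:-→d2:-→d3:-→d4:-  best=H3
  + 191.0.0.0/8 (H3) depth=8
  + 64.0.0.0/2 (H2) depth=2
  + 0.0.0.0/0 (H5) depth=0
  + 94.88.113.39/32 (H5) depth=32
  + 0.0.0.0/0 (H6) depth=0
  ? 64.97.78.182  path d0:H6→d1:-→d2:H2→d3:-  best=H2
  + 229.246.176.0/20 (H3) depth=20

== LOOKUPS ==
["H7","H3","H3","H3","H2"]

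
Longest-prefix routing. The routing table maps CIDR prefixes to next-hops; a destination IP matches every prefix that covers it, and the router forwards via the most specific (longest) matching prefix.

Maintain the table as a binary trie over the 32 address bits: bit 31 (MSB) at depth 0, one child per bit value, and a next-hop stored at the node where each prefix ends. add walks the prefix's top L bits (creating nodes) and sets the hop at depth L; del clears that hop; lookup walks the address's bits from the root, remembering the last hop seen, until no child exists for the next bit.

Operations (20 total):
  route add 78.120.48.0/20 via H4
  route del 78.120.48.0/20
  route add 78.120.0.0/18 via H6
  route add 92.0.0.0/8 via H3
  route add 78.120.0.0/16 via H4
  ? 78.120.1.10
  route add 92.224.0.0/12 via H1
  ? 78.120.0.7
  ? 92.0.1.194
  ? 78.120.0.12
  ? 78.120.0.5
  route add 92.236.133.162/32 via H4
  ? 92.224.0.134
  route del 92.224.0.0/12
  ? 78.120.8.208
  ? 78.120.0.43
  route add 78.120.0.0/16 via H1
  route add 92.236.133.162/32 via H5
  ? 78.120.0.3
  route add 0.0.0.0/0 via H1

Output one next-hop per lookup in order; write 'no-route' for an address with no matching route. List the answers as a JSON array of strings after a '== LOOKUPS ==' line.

Apply in order:
  add 78.120.48.0/20 -> H4 at depth 20
  - 78.120.48.0/20 clear@20
  add 78.120.0.0/18 -> H6 at depth 18
  add 92.0.0.0/8 -> H3 at depth 8
  add 78.120.0.0/16 -> H4 at depth 16
  ? 78.120.1.10  path d0:-→d1:-→d2:-→d3:-→d4:-→d5:-→d6:-→d7:-→d8:-→d9:-→d10:-→d11:-→d12:-→d13:-→d14:-→d15:-→d16:H4→d17:-→d18:H6  best=H6
  add 92.224.0.0/12 -> H1 at depth 12
  ? 78.120.0.7  path d0:-→d1:-→d2:-→d3:-→d4:-→d5:-→d6:-→d7:-→d8:-→d9:-→d10:-→d11:-→d12:-→d13:-→d14:-→d15:-→d16:H4→d17:-→d18:H6  best=H6
  ? 92.0.1.194  path d0:-→d1:-→d2:-→d3:-→d4:-→d5:-→d6:-→d7:-→d8:H3  best=H3
  ? 78.120.0.12  path d0:-→d1:-→d2:-→d3:-→d4:-→d5:-→d6:-→d7:-→d8:-→d9:-→d10:-→d11:-→d12:-→d13:-→d14:-→d15:-→d16:H4→d17:-→d18:H6  best=H6
  ? 78.120.0.5  path d0:-→d1:-→d2:-→d3:-→d4:-→d5:-→d6:-→d7:-→d8:-→d9:-→d10:-→d11:-→d12:-→d13:-→d14:-→d15:-→d16:H4→d17:-→d18:H6  best=H6
  add 92.236.133.162/32 -> H4 at depth 32
  ? 92.224.0.134  path d0:-→d1:-→d2:-→d3:-→d4:-→d5:-→d6:-→d7:-→d8:H3→d9:-→d10:-→d11:-→d12:H1  best=H1
  - 92.224.0.0/12 clear@12
  ? 78.120.8.208  path d0:-→d1:-→d2:-→d3:-→d4:-→d5:-→d6:-→d7:-→d8:-→d9:-→d10:-→d11:-→d12:-→d13:-→d14:-→d15:-→d16:H4→d17:-→d18:H6  best=H6
  ? 78.120.0.43  path d0:-→d1:-→d2:-→d3:-→d4:-→d5:-→d6:-→d7:-→d8:-→d9:-→d10:-→d11:-→d12:-→d13:-→d14:-→d15:-→d16:H4→d17:-→d18:H6  best=H6
  add 78.120.0.0/16 -> H1 at depth 16
  add 92.236.133.162/32 -> H5 at depth 32
  ? 78.120.0.3  path d0:-→d1:-→d2:-→d3:-→d4:-→d5:-→d6:-→d7:-→d8:-→d9:-→d10:-→d11:-→d12:-→d13:-→d14:-→d15:-→d16:H1→d17:-→d18:H6  best=H6
  add 0.0.0.0/0 -> H1 at depth 0

== LOOKUPS ==
["H6","H6","H3","H6","H6","H1","H6","H6","H6"]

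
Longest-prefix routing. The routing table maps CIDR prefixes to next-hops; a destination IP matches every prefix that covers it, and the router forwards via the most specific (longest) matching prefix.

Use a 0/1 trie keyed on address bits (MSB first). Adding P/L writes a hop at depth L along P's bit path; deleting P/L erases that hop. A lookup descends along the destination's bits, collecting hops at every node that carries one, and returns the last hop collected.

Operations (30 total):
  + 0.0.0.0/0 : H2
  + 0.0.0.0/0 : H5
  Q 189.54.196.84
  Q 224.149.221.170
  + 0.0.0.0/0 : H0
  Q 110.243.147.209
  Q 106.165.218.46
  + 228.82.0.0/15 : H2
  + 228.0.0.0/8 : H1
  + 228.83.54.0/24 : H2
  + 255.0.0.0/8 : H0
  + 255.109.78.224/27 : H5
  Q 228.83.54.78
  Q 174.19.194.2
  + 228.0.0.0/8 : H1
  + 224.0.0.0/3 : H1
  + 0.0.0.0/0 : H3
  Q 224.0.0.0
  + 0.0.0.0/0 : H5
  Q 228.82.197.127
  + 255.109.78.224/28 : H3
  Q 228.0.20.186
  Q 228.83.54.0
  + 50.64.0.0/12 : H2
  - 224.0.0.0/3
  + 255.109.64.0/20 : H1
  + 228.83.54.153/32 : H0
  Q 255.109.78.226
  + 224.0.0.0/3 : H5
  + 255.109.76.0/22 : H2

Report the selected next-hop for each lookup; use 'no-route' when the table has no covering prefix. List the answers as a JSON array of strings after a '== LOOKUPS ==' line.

Apply in order:
  add 0.0.0.0/0 -> H2 at depth 0
  add 0.0.0.0/0 -> H5 at depth 0
  lookup 189.54.196.84: bits ε walk d0:H5 -> H5
  lookup 224.149.221.170: bits ε walk d0:H5 -> H5
  add 0.0.0.0/0 -> H0 at depth 0
  lookup 110.243.147.209: bits ε walk d0:H0 -> H0
  lookup 106.165.218.46: bits ε walk d0:H0 -> H0
  add 228.82.0.0/15 -> H2 at depth 15
  add 228.0.0.0/8 -> H1 at depth 8
  add 228.83.54.0/24 -> H2 at depth 24
  add 255.0.0.0/8 -> H0 at depth 8
  add 255.109.78.224/27 -> H5 at depth 27
  lookup 228.83.54.78: bits 111001000101001100110110 walk d0:H0→d1:-→d2:-→d3:-→d4:-→d5:-→d6:-→d7:-→d8:H1→d9:-→d10:-→d11:-→d12:-→d13:-→d14:-→d15:H2→d16:-→d17:-→d18:-→d19:-→d20:-→d21:-→d22:-→d23:-→d24:H2 -> H2
  lookup 174.19.194.2: bits 1 walk d0:H0→d1:- -> H0
  add 228.0.0.0/8 -> H1 at depth 8
  add 224.0.0.0/3 -> H1 at depth 3
  add 0.0.0.0/0 -> H3 at depth 0
  lookup 224.0.0.0: bits 11100 walk d0:H3→d1:-→d2:-→d3:H1→d4:-→d5:- -> H1
  add 0.0.0.0/0 -> H5 at depth 0
  lookup 228.82.197.127: bits 111001000101001 walk d0:H5→d1:-→d2:-→d3:H1→d4:-→d5:-→d6:-→d7:-→d8:H1→d9:-→d10:-→d11:-→d12:-→d13:-→d14:-→d15:H2 -> H2
  add 255.109.78.224/28 -> H3 at depth 28
  lookup 228.0.20.186: bits 111001000 walk d0:H5→d1:-→d2:-→d3:H1→d4:-→d5:-→d6:-→d7:-→d8:H1→d9:- -> H1
  lookup 228.83.54.0: bits 111001000101001100110110 walk d0:H5→d1:-→d2:-→d3:H1→d4:-→d5:-→d6:-→d7:-→d8:H1→d9:-→d10:-→d11:-→d12:-→d13:-→d14:-→d15:H2→d16:-→d17:-→d18:-→d19:-→d20:-→d21:-→d22:-→d23:-→d24:H2 -> H2
  add 50.64.0.0/12 -> H2 at depth 12
  del 224.0.0.0/3 (clear depth 3)
  add 255.109.64.0/20 -> H1 at depth 20
  add 228.83.54.153/32 -> H0 at depth 32
  lookup 255.109.78.226: bits 1111111101101101010011101110 walk d0:H5→d1:-→d2:-→d3:-→d4:-→d5:-→d6:-→d7:-→d8:H0→d9:-→d10:-→d11:-→d12:-→d13:-→d14:-→d15:-→d16:-→d17:-→d18:-→d19:-→d20:H1→d21:-→d22:-→d23:-→d24:-→d25:-→d26:-→d27:H5→d28:H3 -> H3
  add 224.0.0.0/3 -> H5 at depth 3
  add 255.109.76.0/22 -> H2 at depth 22

== LOOKUPS ==
["H5","H5","H0","H0","H2","H0","H1","H2","H1","H2","H3"]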